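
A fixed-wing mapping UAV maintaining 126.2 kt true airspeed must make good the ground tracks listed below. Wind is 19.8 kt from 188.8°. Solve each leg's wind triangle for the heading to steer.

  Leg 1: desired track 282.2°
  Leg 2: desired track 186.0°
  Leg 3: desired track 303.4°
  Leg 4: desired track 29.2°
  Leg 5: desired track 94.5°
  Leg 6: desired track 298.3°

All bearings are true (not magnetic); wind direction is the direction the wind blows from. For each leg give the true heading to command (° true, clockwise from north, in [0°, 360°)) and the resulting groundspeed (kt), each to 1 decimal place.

Leg 1: heading=273.2°, groundspeed=125.8 kt
Leg 2: heading=186.4°, groundspeed=106.4 kt
Leg 3: heading=295.2°, groundspeed=133.2 kt
Leg 4: heading=32.3°, groundspeed=144.6 kt
Leg 5: heading=103.5°, groundspeed=126.1 kt
Leg 6: heading=289.8°, groundspeed=131.4 kt

Leg 1: desired track 282.2°; wind correction -9.0° → command heading 273.2°, groundspeed 125.8 kt
Leg 2: desired track 186.0°; wind correction +0.4° → command heading 186.4°, groundspeed 106.4 kt
Leg 3: desired track 303.4°; wind correction -8.2° → command heading 295.2°, groundspeed 133.2 kt
Leg 4: desired track 29.2°; wind correction +3.1° → command heading 32.3°, groundspeed 144.6 kt
Leg 5: desired track 94.5°; wind correction +9.0° → command heading 103.5°, groundspeed 126.1 kt
Leg 6: desired track 298.3°; wind correction -8.5° → command heading 289.8°, groundspeed 131.4 kt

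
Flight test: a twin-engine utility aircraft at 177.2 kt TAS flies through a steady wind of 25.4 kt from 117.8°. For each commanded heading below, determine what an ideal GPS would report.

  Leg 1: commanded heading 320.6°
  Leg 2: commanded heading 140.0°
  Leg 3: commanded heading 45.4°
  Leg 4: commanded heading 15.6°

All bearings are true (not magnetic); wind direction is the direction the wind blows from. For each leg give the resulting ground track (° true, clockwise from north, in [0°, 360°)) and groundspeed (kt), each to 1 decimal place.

Leg 1: heading 320.6°; drift -2.8° → track 317.8°, groundspeed 200.9 kt
Leg 2: heading 140.0°; drift +3.6° → track 143.6°, groundspeed 154.0 kt
Leg 3: heading 45.4°; drift -8.1° → track 37.3°, groundspeed 171.2 kt
Leg 4: heading 15.6°; drift -7.7° → track 7.9°, groundspeed 184.2 kt

Leg 1: track=317.8°, groundspeed=200.9 kt
Leg 2: track=143.6°, groundspeed=154.0 kt
Leg 3: track=37.3°, groundspeed=171.2 kt
Leg 4: track=7.9°, groundspeed=184.2 kt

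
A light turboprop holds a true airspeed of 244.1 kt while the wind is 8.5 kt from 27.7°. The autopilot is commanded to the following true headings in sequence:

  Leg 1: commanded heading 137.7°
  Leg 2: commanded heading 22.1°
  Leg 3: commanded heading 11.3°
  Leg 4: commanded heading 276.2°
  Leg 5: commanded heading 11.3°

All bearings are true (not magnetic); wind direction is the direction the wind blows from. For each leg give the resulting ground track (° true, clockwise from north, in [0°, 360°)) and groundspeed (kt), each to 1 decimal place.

Leg 1: track=139.6°, groundspeed=247.1 kt
Leg 2: track=21.9°, groundspeed=235.6 kt
Leg 3: track=10.7°, groundspeed=236.0 kt
Leg 4: track=274.4°, groundspeed=247.3 kt
Leg 5: track=10.7°, groundspeed=236.0 kt

Leg 1: heading 137.7°; drift +1.9° → track 139.6°, groundspeed 247.1 kt
Leg 2: heading 22.1°; drift -0.2° → track 21.9°, groundspeed 235.6 kt
Leg 3: heading 11.3°; drift -0.6° → track 10.7°, groundspeed 236.0 kt
Leg 4: heading 276.2°; drift -1.8° → track 274.4°, groundspeed 247.3 kt
Leg 5: heading 11.3°; drift -0.6° → track 10.7°, groundspeed 236.0 kt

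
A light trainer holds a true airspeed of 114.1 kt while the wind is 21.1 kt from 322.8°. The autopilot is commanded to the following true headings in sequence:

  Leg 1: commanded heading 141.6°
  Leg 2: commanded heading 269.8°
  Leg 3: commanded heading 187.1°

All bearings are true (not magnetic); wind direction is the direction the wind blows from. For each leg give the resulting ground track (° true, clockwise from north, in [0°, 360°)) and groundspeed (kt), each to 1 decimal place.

Leg 1: track=141.8°, groundspeed=135.2 kt
Leg 2: track=260.4°, groundspeed=102.8 kt
Leg 3: track=180.6°, groundspeed=130.0 kt

Leg 1: heading 141.6°; drift +0.2° → track 141.8°, groundspeed 135.2 kt
Leg 2: heading 269.8°; drift -9.4° → track 260.4°, groundspeed 102.8 kt
Leg 3: heading 187.1°; drift -6.5° → track 180.6°, groundspeed 130.0 kt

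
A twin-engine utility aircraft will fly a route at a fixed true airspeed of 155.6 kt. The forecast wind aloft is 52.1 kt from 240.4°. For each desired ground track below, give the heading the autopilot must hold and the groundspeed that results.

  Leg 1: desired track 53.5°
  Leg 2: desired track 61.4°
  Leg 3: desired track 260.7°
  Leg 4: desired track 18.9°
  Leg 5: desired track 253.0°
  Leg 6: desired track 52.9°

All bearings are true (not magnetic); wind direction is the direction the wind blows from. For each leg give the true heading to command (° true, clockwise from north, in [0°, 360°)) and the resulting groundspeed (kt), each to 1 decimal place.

Leg 1: heading=51.2°, groundspeed=207.2 kt
Leg 2: heading=61.7°, groundspeed=207.7 kt
Leg 3: heading=254.0°, groundspeed=105.7 kt
Leg 4: heading=6.1°, groundspeed=190.7 kt
Leg 5: heading=248.8°, groundspeed=104.3 kt
Leg 6: heading=50.4°, groundspeed=207.1 kt

Leg 1: desired track 53.5°; wind correction -2.3° → command heading 51.2°, groundspeed 207.2 kt
Leg 2: desired track 61.4°; wind correction +0.3° → command heading 61.7°, groundspeed 207.7 kt
Leg 3: desired track 260.7°; wind correction -6.7° → command heading 254.0°, groundspeed 105.7 kt
Leg 4: desired track 18.9°; wind correction -12.8° → command heading 6.1°, groundspeed 190.7 kt
Leg 5: desired track 253.0°; wind correction -4.2° → command heading 248.8°, groundspeed 104.3 kt
Leg 6: desired track 52.9°; wind correction -2.5° → command heading 50.4°, groundspeed 207.1 kt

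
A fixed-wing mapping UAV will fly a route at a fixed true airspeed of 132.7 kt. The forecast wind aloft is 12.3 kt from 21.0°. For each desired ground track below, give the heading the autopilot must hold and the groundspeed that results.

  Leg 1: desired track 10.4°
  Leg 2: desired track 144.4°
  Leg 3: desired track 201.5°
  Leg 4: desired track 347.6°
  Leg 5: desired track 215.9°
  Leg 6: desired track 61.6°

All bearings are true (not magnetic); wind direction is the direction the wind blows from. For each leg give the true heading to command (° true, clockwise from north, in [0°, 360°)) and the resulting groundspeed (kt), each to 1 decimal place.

Leg 1: heading=11.4°, groundspeed=120.6 kt
Leg 2: heading=140.0°, groundspeed=139.1 kt
Leg 3: heading=201.5°, groundspeed=145.0 kt
Leg 4: heading=350.5°, groundspeed=122.3 kt
Leg 5: heading=217.3°, groundspeed=144.5 kt
Leg 6: heading=58.1°, groundspeed=123.1 kt

Leg 1: desired track 10.4°; wind correction +1.0° → command heading 11.4°, groundspeed 120.6 kt
Leg 2: desired track 144.4°; wind correction -4.4° → command heading 140.0°, groundspeed 139.1 kt
Leg 3: desired track 201.5°; wind correction +0.0° → command heading 201.5°, groundspeed 145.0 kt
Leg 4: desired track 347.6°; wind correction +2.9° → command heading 350.5°, groundspeed 122.3 kt
Leg 5: desired track 215.9°; wind correction +1.4° → command heading 217.3°, groundspeed 144.5 kt
Leg 6: desired track 61.6°; wind correction -3.5° → command heading 58.1°, groundspeed 123.1 kt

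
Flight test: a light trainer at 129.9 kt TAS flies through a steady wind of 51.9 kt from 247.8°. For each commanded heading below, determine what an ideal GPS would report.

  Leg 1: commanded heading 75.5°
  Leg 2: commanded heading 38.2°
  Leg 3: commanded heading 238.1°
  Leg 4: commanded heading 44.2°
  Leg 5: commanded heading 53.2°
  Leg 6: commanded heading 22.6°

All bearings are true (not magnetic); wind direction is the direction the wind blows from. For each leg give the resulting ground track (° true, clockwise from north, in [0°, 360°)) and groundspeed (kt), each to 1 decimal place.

Leg 1: heading 75.5°; drift -2.2° → track 73.3°, groundspeed 181.5 kt
Leg 2: heading 38.2°; drift +8.3° → track 46.5°, groundspeed 176.9 kt
Leg 3: heading 238.1°; drift -6.3° → track 231.8°, groundspeed 79.2 kt
Leg 4: heading 44.2°; drift +6.7° → track 50.9°, groundspeed 178.7 kt
Leg 5: heading 53.2°; drift +4.2° → track 57.4°, groundspeed 180.6 kt
Leg 6: heading 22.6°; drift +12.5° → track 35.1°, groundspeed 170.5 kt

Leg 1: track=73.3°, groundspeed=181.5 kt
Leg 2: track=46.5°, groundspeed=176.9 kt
Leg 3: track=231.8°, groundspeed=79.2 kt
Leg 4: track=50.9°, groundspeed=178.7 kt
Leg 5: track=57.4°, groundspeed=180.6 kt
Leg 6: track=35.1°, groundspeed=170.5 kt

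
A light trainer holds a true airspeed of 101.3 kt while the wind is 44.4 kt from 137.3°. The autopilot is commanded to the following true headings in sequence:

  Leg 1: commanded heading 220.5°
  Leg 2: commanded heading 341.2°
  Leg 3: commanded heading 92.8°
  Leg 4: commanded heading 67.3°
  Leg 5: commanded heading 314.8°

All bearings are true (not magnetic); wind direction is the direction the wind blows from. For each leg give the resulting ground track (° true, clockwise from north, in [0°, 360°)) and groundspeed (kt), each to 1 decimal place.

Leg 1: heading 220.5°; drift +24.7° → track 245.2°, groundspeed 105.7 kt
Leg 2: heading 341.2°; drift -7.2° → track 334.0°, groundspeed 143.0 kt
Leg 3: heading 92.8°; drift -24.1° → track 68.7°, groundspeed 76.3 kt
Leg 4: heading 67.3°; drift -25.9° → track 41.4°, groundspeed 95.7 kt
Leg 5: heading 314.8°; drift +0.8° → track 315.6°, groundspeed 145.7 kt

Leg 1: track=245.2°, groundspeed=105.7 kt
Leg 2: track=334.0°, groundspeed=143.0 kt
Leg 3: track=68.7°, groundspeed=76.3 kt
Leg 4: track=41.4°, groundspeed=95.7 kt
Leg 5: track=315.6°, groundspeed=145.7 kt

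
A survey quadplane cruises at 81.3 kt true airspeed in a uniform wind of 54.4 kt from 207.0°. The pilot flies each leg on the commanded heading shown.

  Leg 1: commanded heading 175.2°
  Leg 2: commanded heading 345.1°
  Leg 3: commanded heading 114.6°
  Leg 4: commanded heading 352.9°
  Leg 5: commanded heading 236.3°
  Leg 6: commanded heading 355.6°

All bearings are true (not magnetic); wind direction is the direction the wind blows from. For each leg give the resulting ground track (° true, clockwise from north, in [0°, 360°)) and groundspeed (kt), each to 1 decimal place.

Leg 1: heading 175.2°; drift -39.3° → track 135.9°, groundspeed 45.3 kt
Leg 2: heading 345.1°; drift +16.6° → track 1.7°, groundspeed 127.1 kt
Leg 3: heading 114.6°; drift -33.0° → track 81.6°, groundspeed 99.7 kt
Leg 4: heading 352.9°; drift +13.6° → track 6.5°, groundspeed 130.0 kt
Leg 5: heading 236.3°; drift +38.2° → track 274.5°, groundspeed 43.1 kt
Leg 6: heading 355.6°; drift +12.5° → track 8.1°, groundspeed 130.8 kt

Leg 1: track=135.9°, groundspeed=45.3 kt
Leg 2: track=1.7°, groundspeed=127.1 kt
Leg 3: track=81.6°, groundspeed=99.7 kt
Leg 4: track=6.5°, groundspeed=130.0 kt
Leg 5: track=274.5°, groundspeed=43.1 kt
Leg 6: track=8.1°, groundspeed=130.8 kt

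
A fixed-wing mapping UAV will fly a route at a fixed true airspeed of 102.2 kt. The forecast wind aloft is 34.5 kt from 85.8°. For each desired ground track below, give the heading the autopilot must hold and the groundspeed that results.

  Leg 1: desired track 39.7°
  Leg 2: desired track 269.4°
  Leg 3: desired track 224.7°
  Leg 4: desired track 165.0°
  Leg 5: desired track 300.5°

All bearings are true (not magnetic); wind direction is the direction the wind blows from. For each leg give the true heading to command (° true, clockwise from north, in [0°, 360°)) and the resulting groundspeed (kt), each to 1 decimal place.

Leg 1: desired track 39.7°; wind correction +14.1° → command heading 53.8°, groundspeed 75.2 kt
Leg 2: desired track 269.4°; wind correction +1.2° → command heading 270.6°, groundspeed 136.6 kt
Leg 3: desired track 224.7°; wind correction -12.8° → command heading 211.9°, groundspeed 125.6 kt
Leg 4: desired track 165.0°; wind correction -19.4° → command heading 145.6°, groundspeed 90.0 kt
Leg 5: desired track 300.5°; wind correction +11.1° → command heading 311.6°, groundspeed 128.7 kt

Leg 1: heading=53.8°, groundspeed=75.2 kt
Leg 2: heading=270.6°, groundspeed=136.6 kt
Leg 3: heading=211.9°, groundspeed=125.6 kt
Leg 4: heading=145.6°, groundspeed=90.0 kt
Leg 5: heading=311.6°, groundspeed=128.7 kt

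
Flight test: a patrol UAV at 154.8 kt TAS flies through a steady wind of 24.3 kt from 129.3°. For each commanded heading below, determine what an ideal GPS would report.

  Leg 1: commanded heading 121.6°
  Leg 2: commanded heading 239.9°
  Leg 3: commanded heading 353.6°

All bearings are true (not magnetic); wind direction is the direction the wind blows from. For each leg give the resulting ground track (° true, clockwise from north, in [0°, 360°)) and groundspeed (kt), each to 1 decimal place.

Leg 1: track=120.2°, groundspeed=130.8 kt
Leg 2: track=247.8°, groundspeed=164.9 kt
Leg 3: track=348.0°, groundspeed=173.0 kt

Leg 1: heading 121.6°; drift -1.4° → track 120.2°, groundspeed 130.8 kt
Leg 2: heading 239.9°; drift +7.9° → track 247.8°, groundspeed 164.9 kt
Leg 3: heading 353.6°; drift -5.6° → track 348.0°, groundspeed 173.0 kt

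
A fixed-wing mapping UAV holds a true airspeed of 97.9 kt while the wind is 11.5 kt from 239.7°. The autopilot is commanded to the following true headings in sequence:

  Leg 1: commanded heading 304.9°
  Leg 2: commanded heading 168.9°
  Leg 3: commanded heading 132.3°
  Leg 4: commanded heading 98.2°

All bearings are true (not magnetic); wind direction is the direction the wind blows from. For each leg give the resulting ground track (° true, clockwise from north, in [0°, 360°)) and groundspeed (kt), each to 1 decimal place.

Leg 1: heading 304.9°; drift +6.4° → track 311.3°, groundspeed 93.7 kt
Leg 2: heading 168.9°; drift -6.6° → track 162.3°, groundspeed 94.7 kt
Leg 3: heading 132.3°; drift -6.2° → track 126.1°, groundspeed 101.9 kt
Leg 4: heading 98.2°; drift -3.8° → track 94.4°, groundspeed 107.1 kt

Leg 1: track=311.3°, groundspeed=93.7 kt
Leg 2: track=162.3°, groundspeed=94.7 kt
Leg 3: track=126.1°, groundspeed=101.9 kt
Leg 4: track=94.4°, groundspeed=107.1 kt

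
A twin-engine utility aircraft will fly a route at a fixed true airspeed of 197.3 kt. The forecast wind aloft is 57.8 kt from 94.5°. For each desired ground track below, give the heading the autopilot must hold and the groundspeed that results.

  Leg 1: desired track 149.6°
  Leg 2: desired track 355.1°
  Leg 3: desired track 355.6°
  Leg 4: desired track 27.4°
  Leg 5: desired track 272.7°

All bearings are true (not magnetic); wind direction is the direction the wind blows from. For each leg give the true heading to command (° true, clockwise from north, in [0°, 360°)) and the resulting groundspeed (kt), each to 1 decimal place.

Leg 1: desired track 149.6°; wind correction -13.9° → command heading 135.7°, groundspeed 158.5 kt
Leg 2: desired track 355.1°; wind correction +16.8° → command heading 11.9°, groundspeed 198.3 kt
Leg 3: desired track 355.6°; wind correction +16.8° → command heading 12.4°, groundspeed 197.8 kt
Leg 4: desired track 27.4°; wind correction +15.7° → command heading 43.1°, groundspeed 167.5 kt
Leg 5: desired track 272.7°; wind correction -0.5° → command heading 272.2°, groundspeed 255.1 kt

Leg 1: heading=135.7°, groundspeed=158.5 kt
Leg 2: heading=11.9°, groundspeed=198.3 kt
Leg 3: heading=12.4°, groundspeed=197.8 kt
Leg 4: heading=43.1°, groundspeed=167.5 kt
Leg 5: heading=272.2°, groundspeed=255.1 kt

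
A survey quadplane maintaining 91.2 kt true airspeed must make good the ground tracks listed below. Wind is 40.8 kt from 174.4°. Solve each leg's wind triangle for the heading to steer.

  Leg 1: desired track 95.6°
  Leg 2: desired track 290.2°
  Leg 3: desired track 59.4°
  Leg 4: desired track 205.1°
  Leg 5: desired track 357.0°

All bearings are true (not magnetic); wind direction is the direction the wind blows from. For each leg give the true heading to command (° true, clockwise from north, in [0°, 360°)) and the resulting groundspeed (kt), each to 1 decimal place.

Leg 1: desired track 95.6°; wind correction +26.0° → command heading 121.6°, groundspeed 74.0 kt
Leg 2: desired track 290.2°; wind correction -23.8° → command heading 266.4°, groundspeed 101.2 kt
Leg 3: desired track 59.4°; wind correction +23.9° → command heading 83.3°, groundspeed 100.6 kt
Leg 4: desired track 205.1°; wind correction -13.2° → command heading 191.9°, groundspeed 53.7 kt
Leg 5: desired track 357.0°; wind correction +1.2° → command heading 358.2°, groundspeed 131.9 kt

Leg 1: heading=121.6°, groundspeed=74.0 kt
Leg 2: heading=266.4°, groundspeed=101.2 kt
Leg 3: heading=83.3°, groundspeed=100.6 kt
Leg 4: heading=191.9°, groundspeed=53.7 kt
Leg 5: heading=358.2°, groundspeed=131.9 kt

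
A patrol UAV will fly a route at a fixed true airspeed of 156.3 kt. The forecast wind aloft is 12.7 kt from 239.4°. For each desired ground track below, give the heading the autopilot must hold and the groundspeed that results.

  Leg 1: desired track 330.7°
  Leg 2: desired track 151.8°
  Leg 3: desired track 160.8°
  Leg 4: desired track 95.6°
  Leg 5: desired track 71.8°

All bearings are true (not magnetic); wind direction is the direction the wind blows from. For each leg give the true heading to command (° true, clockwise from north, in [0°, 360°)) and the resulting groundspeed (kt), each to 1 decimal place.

Leg 1: desired track 330.7°; wind correction -4.7° → command heading 326.0°, groundspeed 156.1 kt
Leg 2: desired track 151.8°; wind correction +4.7° → command heading 156.5°, groundspeed 155.3 kt
Leg 3: desired track 160.8°; wind correction +4.6° → command heading 165.4°, groundspeed 153.3 kt
Leg 4: desired track 95.6°; wind correction +2.8° → command heading 98.4°, groundspeed 166.4 kt
Leg 5: desired track 71.8°; wind correction +1.0° → command heading 72.8°, groundspeed 168.7 kt

Leg 1: heading=326.0°, groundspeed=156.1 kt
Leg 2: heading=156.5°, groundspeed=155.3 kt
Leg 3: heading=165.4°, groundspeed=153.3 kt
Leg 4: heading=98.4°, groundspeed=166.4 kt
Leg 5: heading=72.8°, groundspeed=168.7 kt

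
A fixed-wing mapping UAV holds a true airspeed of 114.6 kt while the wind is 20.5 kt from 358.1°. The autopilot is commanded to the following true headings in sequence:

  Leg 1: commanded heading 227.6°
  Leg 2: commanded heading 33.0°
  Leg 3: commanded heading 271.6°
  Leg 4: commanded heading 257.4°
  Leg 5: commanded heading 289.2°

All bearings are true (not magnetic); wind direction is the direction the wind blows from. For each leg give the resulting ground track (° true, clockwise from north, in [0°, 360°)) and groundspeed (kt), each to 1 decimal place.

Leg 1: track=220.7°, groundspeed=128.9 kt
Leg 2: track=39.8°, groundspeed=98.5 kt
Leg 3: track=261.4°, groundspeed=115.2 kt
Leg 4: track=247.7°, groundspeed=120.1 kt
Leg 5: track=279.1°, groundspeed=108.9 kt

Leg 1: heading 227.6°; drift -6.9° → track 220.7°, groundspeed 128.9 kt
Leg 2: heading 33.0°; drift +6.8° → track 39.8°, groundspeed 98.5 kt
Leg 3: heading 271.6°; drift -10.2° → track 261.4°, groundspeed 115.2 kt
Leg 4: heading 257.4°; drift -9.7° → track 247.7°, groundspeed 120.1 kt
Leg 5: heading 289.2°; drift -10.1° → track 279.1°, groundspeed 108.9 kt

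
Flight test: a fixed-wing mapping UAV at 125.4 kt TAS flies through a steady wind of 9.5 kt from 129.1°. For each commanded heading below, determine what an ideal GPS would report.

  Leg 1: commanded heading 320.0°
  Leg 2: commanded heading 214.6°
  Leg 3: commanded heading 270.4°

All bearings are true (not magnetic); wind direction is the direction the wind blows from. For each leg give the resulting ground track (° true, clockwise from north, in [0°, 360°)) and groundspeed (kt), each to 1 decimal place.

Leg 1: heading 320.0°; drift -0.8° → track 319.2°, groundspeed 134.7 kt
Leg 2: heading 214.6°; drift +4.3° → track 218.9°, groundspeed 125.0 kt
Leg 3: heading 270.4°; drift +2.6° → track 273.0°, groundspeed 132.9 kt

Leg 1: track=319.2°, groundspeed=134.7 kt
Leg 2: track=218.9°, groundspeed=125.0 kt
Leg 3: track=273.0°, groundspeed=132.9 kt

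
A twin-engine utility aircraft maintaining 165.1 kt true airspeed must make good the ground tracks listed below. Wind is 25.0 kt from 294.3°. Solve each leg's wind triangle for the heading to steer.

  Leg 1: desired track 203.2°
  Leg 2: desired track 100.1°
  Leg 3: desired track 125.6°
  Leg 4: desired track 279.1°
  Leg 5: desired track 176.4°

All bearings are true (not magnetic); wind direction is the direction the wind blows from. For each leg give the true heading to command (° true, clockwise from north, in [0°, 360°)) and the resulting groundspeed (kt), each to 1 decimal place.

Leg 1: heading=211.9°, groundspeed=163.7 kt
Leg 2: heading=98.0°, groundspeed=189.2 kt
Leg 3: heading=127.3°, groundspeed=189.5 kt
Leg 4: heading=281.4°, groundspeed=140.8 kt
Leg 5: heading=184.1°, groundspeed=175.3 kt

Leg 1: desired track 203.2°; wind correction +8.7° → command heading 211.9°, groundspeed 163.7 kt
Leg 2: desired track 100.1°; wind correction -2.1° → command heading 98.0°, groundspeed 189.2 kt
Leg 3: desired track 125.6°; wind correction +1.7° → command heading 127.3°, groundspeed 189.5 kt
Leg 4: desired track 279.1°; wind correction +2.3° → command heading 281.4°, groundspeed 140.8 kt
Leg 5: desired track 176.4°; wind correction +7.7° → command heading 184.1°, groundspeed 175.3 kt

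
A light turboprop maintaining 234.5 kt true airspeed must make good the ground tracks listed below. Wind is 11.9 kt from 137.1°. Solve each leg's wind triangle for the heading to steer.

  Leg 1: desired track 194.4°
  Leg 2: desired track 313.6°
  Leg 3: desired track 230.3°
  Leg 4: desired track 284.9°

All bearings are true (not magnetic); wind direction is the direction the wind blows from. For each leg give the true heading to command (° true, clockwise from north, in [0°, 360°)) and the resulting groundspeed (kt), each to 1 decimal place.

Leg 1: heading=192.0°, groundspeed=227.9 kt
Leg 2: heading=313.4°, groundspeed=246.4 kt
Leg 3: heading=227.4°, groundspeed=234.9 kt
Leg 4: heading=283.4°, groundspeed=244.5 kt

Leg 1: desired track 194.4°; wind correction -2.4° → command heading 192.0°, groundspeed 227.9 kt
Leg 2: desired track 313.6°; wind correction -0.2° → command heading 313.4°, groundspeed 246.4 kt
Leg 3: desired track 230.3°; wind correction -2.9° → command heading 227.4°, groundspeed 234.9 kt
Leg 4: desired track 284.9°; wind correction -1.5° → command heading 283.4°, groundspeed 244.5 kt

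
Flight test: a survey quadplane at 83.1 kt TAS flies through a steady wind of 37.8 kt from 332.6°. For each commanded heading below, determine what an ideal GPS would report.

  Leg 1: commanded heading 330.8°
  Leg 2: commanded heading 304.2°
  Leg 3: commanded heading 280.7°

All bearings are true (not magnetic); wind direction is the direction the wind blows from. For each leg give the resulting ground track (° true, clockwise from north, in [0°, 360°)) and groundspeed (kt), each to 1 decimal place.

Leg 1: heading 330.8°; drift -1.5° → track 329.3°, groundspeed 45.3 kt
Leg 2: heading 304.2°; drift -19.8° → track 284.4°, groundspeed 53.0 kt
Leg 3: heading 280.7°; drift -26.5° → track 254.2°, groundspeed 66.8 kt

Leg 1: track=329.3°, groundspeed=45.3 kt
Leg 2: track=284.4°, groundspeed=53.0 kt
Leg 3: track=254.2°, groundspeed=66.8 kt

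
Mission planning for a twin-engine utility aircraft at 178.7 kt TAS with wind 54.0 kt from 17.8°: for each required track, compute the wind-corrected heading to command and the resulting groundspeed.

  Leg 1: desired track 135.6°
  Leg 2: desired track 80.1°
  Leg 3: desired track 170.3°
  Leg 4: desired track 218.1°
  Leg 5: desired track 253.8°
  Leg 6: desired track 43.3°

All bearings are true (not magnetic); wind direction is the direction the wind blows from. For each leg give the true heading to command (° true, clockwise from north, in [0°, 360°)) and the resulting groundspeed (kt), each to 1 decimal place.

Leg 1: heading=120.1°, groundspeed=197.4 kt
Leg 2: heading=64.6°, groundspeed=147.1 kt
Leg 3: heading=162.3°, groundspeed=224.9 kt
Leg 4: heading=224.1°, groundspeed=228.4 kt
Leg 5: heading=268.3°, groundspeed=203.2 kt
Leg 6: heading=35.8°, groundspeed=128.4 kt

Leg 1: desired track 135.6°; wind correction -15.5° → command heading 120.1°, groundspeed 197.4 kt
Leg 2: desired track 80.1°; wind correction -15.5° → command heading 64.6°, groundspeed 147.1 kt
Leg 3: desired track 170.3°; wind correction -8.0° → command heading 162.3°, groundspeed 224.9 kt
Leg 4: desired track 218.1°; wind correction +6.0° → command heading 224.1°, groundspeed 228.4 kt
Leg 5: desired track 253.8°; wind correction +14.5° → command heading 268.3°, groundspeed 203.2 kt
Leg 6: desired track 43.3°; wind correction -7.5° → command heading 35.8°, groundspeed 128.4 kt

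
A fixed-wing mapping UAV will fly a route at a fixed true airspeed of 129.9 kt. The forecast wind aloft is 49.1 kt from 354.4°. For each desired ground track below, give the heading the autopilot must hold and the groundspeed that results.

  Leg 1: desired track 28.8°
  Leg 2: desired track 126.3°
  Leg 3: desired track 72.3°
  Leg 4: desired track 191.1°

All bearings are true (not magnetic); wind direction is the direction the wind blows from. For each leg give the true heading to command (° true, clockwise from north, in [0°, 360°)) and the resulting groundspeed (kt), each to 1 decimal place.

Leg 1: heading=16.5°, groundspeed=86.4 kt
Leg 2: heading=110.0°, groundspeed=157.4 kt
Leg 3: heading=50.6°, groundspeed=110.4 kt
Leg 4: heading=197.3°, groundspeed=176.2 kt

Leg 1: desired track 28.8°; wind correction -12.3° → command heading 16.5°, groundspeed 86.4 kt
Leg 2: desired track 126.3°; wind correction -16.3° → command heading 110.0°, groundspeed 157.4 kt
Leg 3: desired track 72.3°; wind correction -21.7° → command heading 50.6°, groundspeed 110.4 kt
Leg 4: desired track 191.1°; wind correction +6.2° → command heading 197.3°, groundspeed 176.2 kt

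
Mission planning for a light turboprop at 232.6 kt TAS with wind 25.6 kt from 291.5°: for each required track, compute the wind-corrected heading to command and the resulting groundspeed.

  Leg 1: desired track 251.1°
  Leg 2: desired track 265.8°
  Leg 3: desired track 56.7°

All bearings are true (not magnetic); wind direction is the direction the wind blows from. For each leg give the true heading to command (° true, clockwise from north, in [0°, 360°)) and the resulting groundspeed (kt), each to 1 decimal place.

Leg 1: desired track 251.1°; wind correction +4.1° → command heading 255.2°, groundspeed 212.5 kt
Leg 2: desired track 265.8°; wind correction +2.7° → command heading 268.5°, groundspeed 209.3 kt
Leg 3: desired track 56.7°; wind correction -5.2° → command heading 51.5°, groundspeed 246.4 kt

Leg 1: heading=255.2°, groundspeed=212.5 kt
Leg 2: heading=268.5°, groundspeed=209.3 kt
Leg 3: heading=51.5°, groundspeed=246.4 kt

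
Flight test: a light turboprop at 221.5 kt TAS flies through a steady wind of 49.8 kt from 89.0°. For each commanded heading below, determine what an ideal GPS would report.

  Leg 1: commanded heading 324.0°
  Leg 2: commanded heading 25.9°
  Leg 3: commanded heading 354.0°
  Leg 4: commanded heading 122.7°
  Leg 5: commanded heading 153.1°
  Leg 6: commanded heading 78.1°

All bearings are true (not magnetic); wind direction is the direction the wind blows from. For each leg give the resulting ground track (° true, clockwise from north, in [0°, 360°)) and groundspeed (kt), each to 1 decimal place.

Leg 1: heading 324.0°; drift -9.3° → track 314.7°, groundspeed 253.4 kt
Leg 2: heading 25.9°; drift -12.6° → track 13.3°, groundspeed 203.9 kt
Leg 3: heading 354.0°; drift -12.4° → track 341.6°, groundspeed 231.2 kt
Leg 4: heading 122.7°; drift +8.7° → track 131.4°, groundspeed 182.2 kt
Leg 5: heading 153.1°; drift +12.6° → track 165.7°, groundspeed 204.7 kt
Leg 6: heading 78.1°; drift -3.1° → track 75.0°, groundspeed 172.9 kt

Leg 1: track=314.7°, groundspeed=253.4 kt
Leg 2: track=13.3°, groundspeed=203.9 kt
Leg 3: track=341.6°, groundspeed=231.2 kt
Leg 4: track=131.4°, groundspeed=182.2 kt
Leg 5: track=165.7°, groundspeed=204.7 kt
Leg 6: track=75.0°, groundspeed=172.9 kt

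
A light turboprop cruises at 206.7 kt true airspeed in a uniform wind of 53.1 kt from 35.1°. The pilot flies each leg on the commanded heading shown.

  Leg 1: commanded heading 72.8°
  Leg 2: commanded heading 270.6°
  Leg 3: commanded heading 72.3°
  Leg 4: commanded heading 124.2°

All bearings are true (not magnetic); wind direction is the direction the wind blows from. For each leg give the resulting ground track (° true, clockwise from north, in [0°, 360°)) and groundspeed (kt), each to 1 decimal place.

Leg 1: heading 72.8°; drift +11.2° → track 84.0°, groundspeed 167.9 kt
Leg 2: heading 270.6°; drift -10.5° → track 260.1°, groundspeed 240.8 kt
Leg 3: heading 72.3°; drift +11.0° → track 83.3°, groundspeed 167.5 kt
Leg 4: heading 124.2°; drift +14.5° → track 138.7°, groundspeed 212.6 kt

Leg 1: track=84.0°, groundspeed=167.9 kt
Leg 2: track=260.1°, groundspeed=240.8 kt
Leg 3: track=83.3°, groundspeed=167.5 kt
Leg 4: track=138.7°, groundspeed=212.6 kt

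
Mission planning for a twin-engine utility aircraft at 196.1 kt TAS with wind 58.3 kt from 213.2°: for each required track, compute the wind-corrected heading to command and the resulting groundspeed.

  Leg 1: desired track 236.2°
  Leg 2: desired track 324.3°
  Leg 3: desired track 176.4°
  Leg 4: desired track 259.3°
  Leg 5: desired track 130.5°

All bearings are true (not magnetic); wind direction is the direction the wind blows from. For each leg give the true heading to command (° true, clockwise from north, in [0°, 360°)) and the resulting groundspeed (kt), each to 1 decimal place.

Leg 1: desired track 236.2°; wind correction -6.7° → command heading 229.5°, groundspeed 141.1 kt
Leg 2: desired track 324.3°; wind correction -16.1° → command heading 308.2°, groundspeed 209.4 kt
Leg 3: desired track 176.4°; wind correction +10.3° → command heading 186.7°, groundspeed 146.3 kt
Leg 4: desired track 259.3°; wind correction -12.4° → command heading 246.9°, groundspeed 151.1 kt
Leg 5: desired track 130.5°; wind correction +17.2° → command heading 147.7°, groundspeed 180.0 kt

Leg 1: heading=229.5°, groundspeed=141.1 kt
Leg 2: heading=308.2°, groundspeed=209.4 kt
Leg 3: heading=186.7°, groundspeed=146.3 kt
Leg 4: heading=246.9°, groundspeed=151.1 kt
Leg 5: heading=147.7°, groundspeed=180.0 kt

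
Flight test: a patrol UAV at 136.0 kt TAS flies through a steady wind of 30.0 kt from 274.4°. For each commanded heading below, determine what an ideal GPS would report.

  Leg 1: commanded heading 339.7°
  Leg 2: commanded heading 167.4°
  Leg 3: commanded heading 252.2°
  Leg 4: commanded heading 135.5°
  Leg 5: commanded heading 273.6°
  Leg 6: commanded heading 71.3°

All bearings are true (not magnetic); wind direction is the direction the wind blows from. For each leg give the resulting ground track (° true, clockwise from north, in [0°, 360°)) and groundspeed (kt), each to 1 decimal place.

Leg 1: track=352.1°, groundspeed=126.4 kt
Leg 2: track=156.2°, groundspeed=147.6 kt
Leg 3: track=246.2°, groundspeed=108.8 kt
Leg 4: track=128.4°, groundspeed=159.8 kt
Leg 5: track=273.4°, groundspeed=106.0 kt
Leg 6: track=75.4°, groundspeed=164.0 kt

Leg 1: heading 339.7°; drift +12.4° → track 352.1°, groundspeed 126.4 kt
Leg 2: heading 167.4°; drift -11.2° → track 156.2°, groundspeed 147.6 kt
Leg 3: heading 252.2°; drift -6.0° → track 246.2°, groundspeed 108.8 kt
Leg 4: heading 135.5°; drift -7.1° → track 128.4°, groundspeed 159.8 kt
Leg 5: heading 273.6°; drift -0.2° → track 273.4°, groundspeed 106.0 kt
Leg 6: heading 71.3°; drift +4.1° → track 75.4°, groundspeed 164.0 kt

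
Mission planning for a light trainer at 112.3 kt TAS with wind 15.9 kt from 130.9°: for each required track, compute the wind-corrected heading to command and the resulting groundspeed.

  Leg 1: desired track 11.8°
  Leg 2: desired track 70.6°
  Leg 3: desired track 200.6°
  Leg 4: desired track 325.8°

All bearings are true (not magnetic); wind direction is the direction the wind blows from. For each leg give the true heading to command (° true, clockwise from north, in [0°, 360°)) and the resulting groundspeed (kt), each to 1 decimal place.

Leg 1: desired track 11.8°; wind correction +7.1° → command heading 18.9°, groundspeed 119.2 kt
Leg 2: desired track 70.6°; wind correction +7.1° → command heading 77.7°, groundspeed 103.6 kt
Leg 3: desired track 200.6°; wind correction -7.6° → command heading 193.0°, groundspeed 105.8 kt
Leg 4: desired track 325.8°; wind correction +2.1° → command heading 327.9°, groundspeed 127.6 kt

Leg 1: heading=18.9°, groundspeed=119.2 kt
Leg 2: heading=77.7°, groundspeed=103.6 kt
Leg 3: heading=193.0°, groundspeed=105.8 kt
Leg 4: heading=327.9°, groundspeed=127.6 kt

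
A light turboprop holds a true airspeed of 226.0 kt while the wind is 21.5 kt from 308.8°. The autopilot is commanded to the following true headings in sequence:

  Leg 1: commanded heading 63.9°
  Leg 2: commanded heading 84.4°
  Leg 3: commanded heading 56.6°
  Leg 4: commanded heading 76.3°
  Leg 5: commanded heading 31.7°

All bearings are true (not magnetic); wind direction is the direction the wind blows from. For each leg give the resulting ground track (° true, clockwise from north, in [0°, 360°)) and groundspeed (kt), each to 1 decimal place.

Leg 1: heading 63.9°; drift +4.7° → track 68.6°, groundspeed 235.9 kt
Leg 2: heading 84.4°; drift +3.6° → track 88.0°, groundspeed 241.8 kt
Leg 3: heading 56.6°; drift +5.0° → track 61.6°, groundspeed 233.5 kt
Leg 4: heading 76.3°; drift +4.1° → track 80.4°, groundspeed 239.7 kt
Leg 5: heading 31.7°; drift +5.5° → track 37.2°, groundspeed 224.4 kt

Leg 1: track=68.6°, groundspeed=235.9 kt
Leg 2: track=88.0°, groundspeed=241.8 kt
Leg 3: track=61.6°, groundspeed=233.5 kt
Leg 4: track=80.4°, groundspeed=239.7 kt
Leg 5: track=37.2°, groundspeed=224.4 kt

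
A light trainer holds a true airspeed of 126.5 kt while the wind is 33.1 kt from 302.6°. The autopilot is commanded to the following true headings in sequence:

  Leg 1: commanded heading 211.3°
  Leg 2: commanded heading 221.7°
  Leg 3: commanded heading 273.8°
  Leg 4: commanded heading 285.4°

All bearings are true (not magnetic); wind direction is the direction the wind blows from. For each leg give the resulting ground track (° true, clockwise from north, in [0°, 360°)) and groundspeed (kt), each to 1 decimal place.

Leg 1: track=196.7°, groundspeed=131.5 kt
Leg 2: track=206.6°, groundspeed=125.6 kt
Leg 3: track=264.5°, groundspeed=98.8 kt
Leg 4: track=279.5°, groundspeed=95.4 kt

Leg 1: heading 211.3°; drift -14.6° → track 196.7°, groundspeed 131.5 kt
Leg 2: heading 221.7°; drift -15.1° → track 206.6°, groundspeed 125.6 kt
Leg 3: heading 273.8°; drift -9.3° → track 264.5°, groundspeed 98.8 kt
Leg 4: heading 285.4°; drift -5.9° → track 279.5°, groundspeed 95.4 kt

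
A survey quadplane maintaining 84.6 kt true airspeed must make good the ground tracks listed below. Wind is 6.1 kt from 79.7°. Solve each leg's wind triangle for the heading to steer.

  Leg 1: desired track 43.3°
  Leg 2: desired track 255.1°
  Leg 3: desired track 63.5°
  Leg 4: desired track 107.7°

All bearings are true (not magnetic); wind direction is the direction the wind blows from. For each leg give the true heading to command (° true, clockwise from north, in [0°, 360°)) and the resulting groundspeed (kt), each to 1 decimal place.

Leg 1: desired track 43.3°; wind correction +2.5° → command heading 45.8°, groundspeed 79.6 kt
Leg 2: desired track 255.1°; wind correction -0.3° → command heading 254.8°, groundspeed 90.7 kt
Leg 3: desired track 63.5°; wind correction +1.2° → command heading 64.7°, groundspeed 78.7 kt
Leg 4: desired track 107.7°; wind correction -1.9° → command heading 105.8°, groundspeed 79.2 kt

Leg 1: heading=45.8°, groundspeed=79.6 kt
Leg 2: heading=254.8°, groundspeed=90.7 kt
Leg 3: heading=64.7°, groundspeed=78.7 kt
Leg 4: heading=105.8°, groundspeed=79.2 kt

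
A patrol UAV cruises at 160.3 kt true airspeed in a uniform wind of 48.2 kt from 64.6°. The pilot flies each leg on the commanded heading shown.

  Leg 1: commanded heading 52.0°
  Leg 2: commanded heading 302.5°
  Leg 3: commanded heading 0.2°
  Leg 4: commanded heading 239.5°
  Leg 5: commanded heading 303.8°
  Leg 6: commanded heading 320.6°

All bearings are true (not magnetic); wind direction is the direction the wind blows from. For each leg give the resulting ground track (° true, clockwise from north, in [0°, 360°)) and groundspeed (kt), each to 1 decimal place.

Leg 1: heading 52.0°; drift -5.3° → track 46.7°, groundspeed 113.7 kt
Leg 2: heading 302.5°; drift -12.4° → track 290.1°, groundspeed 190.3 kt
Leg 3: heading 0.2°; drift -17.3° → track 342.9°, groundspeed 146.1 kt
Leg 4: heading 239.5°; drift +1.2° → track 240.7°, groundspeed 208.4 kt
Leg 5: heading 303.8°; drift -12.6° → track 291.2°, groundspeed 189.6 kt
Leg 6: heading 320.6°; drift -15.2° → track 305.4°, groundspeed 178.2 kt

Leg 1: track=46.7°, groundspeed=113.7 kt
Leg 2: track=290.1°, groundspeed=190.3 kt
Leg 3: track=342.9°, groundspeed=146.1 kt
Leg 4: track=240.7°, groundspeed=208.4 kt
Leg 5: track=291.2°, groundspeed=189.6 kt
Leg 6: track=305.4°, groundspeed=178.2 kt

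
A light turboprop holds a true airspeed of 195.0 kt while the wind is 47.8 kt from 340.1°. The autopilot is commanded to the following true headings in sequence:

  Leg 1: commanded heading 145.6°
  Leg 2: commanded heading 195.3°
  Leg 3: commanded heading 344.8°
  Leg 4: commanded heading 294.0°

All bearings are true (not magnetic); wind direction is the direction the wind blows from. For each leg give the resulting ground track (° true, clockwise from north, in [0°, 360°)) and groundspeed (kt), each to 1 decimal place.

Leg 1: heading 145.6°; drift +2.8° → track 148.4°, groundspeed 241.6 kt
Leg 2: heading 195.3°; drift -6.7° → track 188.6°, groundspeed 235.7 kt
Leg 3: heading 344.8°; drift +1.5° → track 346.3°, groundspeed 147.4 kt
Leg 4: heading 294.0°; drift -12.0° → track 282.0°, groundspeed 165.5 kt

Leg 1: track=148.4°, groundspeed=241.6 kt
Leg 2: track=188.6°, groundspeed=235.7 kt
Leg 3: track=346.3°, groundspeed=147.4 kt
Leg 4: track=282.0°, groundspeed=165.5 kt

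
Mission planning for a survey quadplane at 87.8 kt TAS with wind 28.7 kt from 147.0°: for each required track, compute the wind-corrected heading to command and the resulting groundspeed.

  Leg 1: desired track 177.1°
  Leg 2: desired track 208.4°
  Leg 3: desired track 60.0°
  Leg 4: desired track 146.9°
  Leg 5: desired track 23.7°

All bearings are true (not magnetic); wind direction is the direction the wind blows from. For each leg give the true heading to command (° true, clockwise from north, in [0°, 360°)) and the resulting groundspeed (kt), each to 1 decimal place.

Leg 1: desired track 177.1°; wind correction -9.4° → command heading 167.7°, groundspeed 61.8 kt
Leg 2: desired track 208.4°; wind correction -16.7° → command heading 191.7°, groundspeed 70.4 kt
Leg 3: desired track 60.0°; wind correction +19.1° → command heading 79.1°, groundspeed 81.5 kt
Leg 4: desired track 146.9°; wind correction +0.0° → command heading 146.9°, groundspeed 59.1 kt
Leg 5: desired track 23.7°; wind correction +15.9° → command heading 39.6°, groundspeed 100.2 kt

Leg 1: heading=167.7°, groundspeed=61.8 kt
Leg 2: heading=191.7°, groundspeed=70.4 kt
Leg 3: heading=79.1°, groundspeed=81.5 kt
Leg 4: heading=146.9°, groundspeed=59.1 kt
Leg 5: heading=39.6°, groundspeed=100.2 kt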